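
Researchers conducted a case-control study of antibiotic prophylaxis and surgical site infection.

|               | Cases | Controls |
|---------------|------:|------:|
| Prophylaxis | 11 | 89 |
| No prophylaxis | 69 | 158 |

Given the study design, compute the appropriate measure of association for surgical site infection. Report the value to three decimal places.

0.283

Cells: a = 11, b = 89, c = 69, d = 158.
This is a case-control study: participants were sampled on outcome status, so risks in the source population cannot be estimated directly — relative risk is not valid here. The odds ratio is the appropriate measure.
OR = (a·d)/(b·c) = (11 × 158) / (89 × 69) = 1738 / 6141 = 0.28302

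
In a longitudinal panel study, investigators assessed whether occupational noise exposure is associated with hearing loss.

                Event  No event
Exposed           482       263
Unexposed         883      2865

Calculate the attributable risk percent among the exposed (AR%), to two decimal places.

63.59

Cells: a = 482, b = 263, c = 883, d = 2865.
Risk in exposed = 482/745 = 0.64698; risk in unexposed = 883/3748 = 0.23559.
RR = 0.64698/0.23559 = 2.74618
AR% = (RR − 1)/RR × 100 = (2.74618 − 1)/2.74618 × 100 = 63.5858%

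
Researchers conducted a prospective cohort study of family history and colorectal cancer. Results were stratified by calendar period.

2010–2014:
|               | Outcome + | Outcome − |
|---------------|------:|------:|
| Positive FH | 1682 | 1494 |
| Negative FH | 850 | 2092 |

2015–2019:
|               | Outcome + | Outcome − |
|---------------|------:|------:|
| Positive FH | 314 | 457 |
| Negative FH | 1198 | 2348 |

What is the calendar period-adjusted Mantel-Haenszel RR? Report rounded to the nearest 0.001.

RR_MH = Σ(aᵢ·n₀ᵢ/nᵢ) / Σ(cᵢ·n₁ᵢ/nᵢ), with n₁ᵢ = aᵢ+bᵢ (exposed), n₀ᵢ = cᵢ+dᵢ (unexposed), nᵢ = n₁ᵢ+n₀ᵢ.
Stratum 1 (2010–2014): n₁ = 3176, n₀ = 2942, n = 6118; a·n₀/n = 1682·2942/6118 = 808.8336; c·n₁/n = 850·3176/6118 = 441.2553
Stratum 2 (2015–2019): n₁ = 771, n₀ = 3546, n = 4317; a·n₀/n = 314·3546/4317 = 257.9208; c·n₁/n = 1198·771/4317 = 213.9583
RR_MH = (808.8336 + 257.9208) / (441.2553 + 213.9583) = 1066.7544 / 655.2136 = 1.62810

1.628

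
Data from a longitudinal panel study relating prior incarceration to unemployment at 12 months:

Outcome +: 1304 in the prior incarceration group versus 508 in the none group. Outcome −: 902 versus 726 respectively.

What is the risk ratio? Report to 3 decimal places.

From the description: a = 1304, b = 902, c = 508, d = 726.
Risk in exposed = 1304/2206 = 0.59112; risk in unexposed = 508/1234 = 0.41167.
RR = 0.59112 / 0.41167 = 1.43590
The risk among the exposed is 1.44 times that among the unexposed.

1.436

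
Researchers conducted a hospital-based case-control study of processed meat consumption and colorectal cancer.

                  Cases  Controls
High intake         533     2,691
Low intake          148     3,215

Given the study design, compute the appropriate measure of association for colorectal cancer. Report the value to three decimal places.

4.303

Cells: a = 533, b = 2691, c = 148, d = 3215.
This is a hospital-based case-control study: participants were sampled on outcome status, so risks in the source population cannot be estimated directly — relative risk is not valid here. The odds ratio is the appropriate measure.
OR = (a·d)/(b·c) = (533 × 3215) / (2691 × 148) = 1713595 / 398268 = 4.30262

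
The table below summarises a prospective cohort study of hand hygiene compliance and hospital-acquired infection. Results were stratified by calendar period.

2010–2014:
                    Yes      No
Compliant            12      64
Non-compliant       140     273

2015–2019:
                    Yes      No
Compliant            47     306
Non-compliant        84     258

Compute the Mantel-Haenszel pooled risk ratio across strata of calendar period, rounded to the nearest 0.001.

0.516

RR_MH = Σ(aᵢ·n₀ᵢ/nᵢ) / Σ(cᵢ·n₁ᵢ/nᵢ), with n₁ᵢ = aᵢ+bᵢ (exposed), n₀ᵢ = cᵢ+dᵢ (unexposed), nᵢ = n₁ᵢ+n₀ᵢ.
Stratum 1 (2010–2014): n₁ = 76, n₀ = 413, n = 489; a·n₀/n = 12·413/489 = 10.1350; c·n₁/n = 140·76/489 = 21.7587
Stratum 2 (2015–2019): n₁ = 353, n₀ = 342, n = 695; a·n₀/n = 47·342/695 = 23.1281; c·n₁/n = 84·353/695 = 42.6647
RR_MH = (10.1350 + 23.1281) / (21.7587 + 42.6647) = 33.2630 / 64.4234 = 0.51632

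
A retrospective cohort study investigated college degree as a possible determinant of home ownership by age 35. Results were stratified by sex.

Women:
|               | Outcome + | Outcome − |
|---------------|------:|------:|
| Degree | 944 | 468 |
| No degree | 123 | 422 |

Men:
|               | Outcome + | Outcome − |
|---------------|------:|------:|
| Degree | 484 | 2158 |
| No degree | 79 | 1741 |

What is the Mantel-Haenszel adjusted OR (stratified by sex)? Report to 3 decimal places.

OR_MH = Σ(aᵢdᵢ/nᵢ) / Σ(bᵢcᵢ/nᵢ), where nᵢ is the stratum total.
Stratum 1 (Women): n = 1957; a·d/n = 944·422/1957 = 203.5606; b·c/n = 468·123/1957 = 29.4144
Stratum 2 (Men): n = 4462; a·d/n = 484·1741/4462 = 188.8489; b·c/n = 2158·79/4462 = 38.2075
OR_MH = (203.5606 + 188.8489) / (29.4144 + 38.2075) = 392.4095 / 67.6219 = 5.80299

5.803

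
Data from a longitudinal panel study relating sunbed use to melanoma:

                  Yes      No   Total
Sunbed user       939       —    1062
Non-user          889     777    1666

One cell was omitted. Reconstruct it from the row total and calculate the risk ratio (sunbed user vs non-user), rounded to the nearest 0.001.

1.657

The missing cell is in the exposed row: 1062 − 939 = 123.
So a = 939, b = 123, c = 889, d = 777.
RR = [a/(a+b)] / [c/(c+d)] = (939/1062) / (889/1666) = 0.88418/0.53361 = 1.65697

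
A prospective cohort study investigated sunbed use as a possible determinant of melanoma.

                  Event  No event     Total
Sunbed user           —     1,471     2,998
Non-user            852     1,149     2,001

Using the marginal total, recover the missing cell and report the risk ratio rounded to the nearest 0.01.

The missing cell is in the exposed row: 2998 − 1471 = 1527.
So a = 1527, b = 1471, c = 852, d = 1149.
RR = [a/(a+b)] / [c/(c+d)] = (1527/2998) / (852/2001) = 0.50934/0.42579 = 1.19623

1.20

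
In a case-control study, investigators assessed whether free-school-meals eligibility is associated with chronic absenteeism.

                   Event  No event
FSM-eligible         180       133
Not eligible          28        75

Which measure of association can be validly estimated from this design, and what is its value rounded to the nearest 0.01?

3.63

Cells: a = 180, b = 133, c = 28, d = 75.
This is a case-control study: participants were sampled on outcome status, so risks in the source population cannot be estimated directly — relative risk is not valid here. The odds ratio is the appropriate measure.
OR = (a·d)/(b·c) = (180 × 75) / (133 × 28) = 13500 / 3724 = 3.62513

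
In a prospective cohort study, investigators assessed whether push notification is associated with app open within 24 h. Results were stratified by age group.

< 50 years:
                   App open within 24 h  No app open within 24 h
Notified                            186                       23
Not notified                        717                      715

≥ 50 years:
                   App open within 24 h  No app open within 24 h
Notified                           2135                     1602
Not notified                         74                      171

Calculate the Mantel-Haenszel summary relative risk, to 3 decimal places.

RR_MH = Σ(aᵢ·n₀ᵢ/nᵢ) / Σ(cᵢ·n₁ᵢ/nᵢ), with n₁ᵢ = aᵢ+bᵢ (exposed), n₀ᵢ = cᵢ+dᵢ (unexposed), nᵢ = n₁ᵢ+n₀ᵢ.
Stratum 1 (< 50 years): n₁ = 209, n₀ = 1432, n = 1641; a·n₀/n = 186·1432/1641 = 162.3108; c·n₁/n = 717·209/1641 = 91.3181
Stratum 2 (≥ 50 years): n₁ = 3737, n₀ = 245, n = 3982; a·n₀/n = 2135·245/3982 = 131.3599; c·n₁/n = 74·3737/3982 = 69.4470
RR_MH = (162.3108 + 131.3599) / (91.3181 + 69.4470) = 293.6707 / 160.7651 = 1.82671

1.827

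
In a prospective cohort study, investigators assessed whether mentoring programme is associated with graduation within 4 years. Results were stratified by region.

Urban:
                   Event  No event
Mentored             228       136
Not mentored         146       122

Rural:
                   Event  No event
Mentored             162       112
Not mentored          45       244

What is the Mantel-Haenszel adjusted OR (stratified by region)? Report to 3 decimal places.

2.829

OR_MH = Σ(aᵢdᵢ/nᵢ) / Σ(bᵢcᵢ/nᵢ), where nᵢ is the stratum total.
Stratum 1 (Urban): n = 632; a·d/n = 228·122/632 = 44.0127; b·c/n = 136·146/632 = 31.4177
Stratum 2 (Rural): n = 563; a·d/n = 162·244/563 = 70.2096; b·c/n = 112·45/563 = 8.9520
OR_MH = (44.0127 + 70.2096) / (31.4177 + 8.9520) = 114.2222 / 40.3698 = 2.82940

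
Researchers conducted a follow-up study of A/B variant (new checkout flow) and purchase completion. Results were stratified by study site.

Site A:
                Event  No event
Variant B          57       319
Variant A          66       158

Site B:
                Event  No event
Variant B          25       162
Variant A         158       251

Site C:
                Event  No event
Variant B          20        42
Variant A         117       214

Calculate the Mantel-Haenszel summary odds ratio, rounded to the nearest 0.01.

OR_MH = Σ(aᵢdᵢ/nᵢ) / Σ(bᵢcᵢ/nᵢ), where nᵢ is the stratum total.
Stratum 1 (Site A): n = 600; a·d/n = 57·158/600 = 15.0100; b·c/n = 319·66/600 = 35.0900
Stratum 2 (Site B): n = 596; a·d/n = 25·251/596 = 10.5285; b·c/n = 162·158/596 = 42.9463
Stratum 3 (Site C): n = 393; a·d/n = 20·214/393 = 10.8906; b·c/n = 42·117/393 = 12.5038
OR_MH = (15.0100 + 10.5285 + 10.8906) / (35.0900 + 42.9463 + 12.5038) = 36.4291 / 90.5401 = 0.40235

0.40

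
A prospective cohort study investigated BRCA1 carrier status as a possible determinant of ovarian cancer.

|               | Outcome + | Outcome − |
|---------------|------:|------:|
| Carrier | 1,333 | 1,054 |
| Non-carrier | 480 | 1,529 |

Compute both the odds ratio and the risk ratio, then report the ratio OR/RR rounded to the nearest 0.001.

Cells: a = 1333, b = 1054, c = 480, d = 1529.
OR = (1333·1529)/(1054·480) = 2038157/505920 = 4.02862
Risk in exposed = 1333/2387 = 0.55844; risk in unexposed = 480/2009 = 0.23892; RR = 2.33731
OR/RR = 4.02862 / 2.33731 = 1.72361
The outcome is not rare, so the OR lies further from 1 than the RR.

1.724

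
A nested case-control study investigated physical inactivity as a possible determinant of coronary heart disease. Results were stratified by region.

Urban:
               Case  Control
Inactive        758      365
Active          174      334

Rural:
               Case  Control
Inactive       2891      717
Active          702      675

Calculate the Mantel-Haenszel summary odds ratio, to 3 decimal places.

OR_MH = Σ(aᵢdᵢ/nᵢ) / Σ(bᵢcᵢ/nᵢ), where nᵢ is the stratum total.
Stratum 1 (Urban): n = 1631; a·d/n = 758·334/1631 = 155.2250; b·c/n = 365·174/1631 = 38.9393
Stratum 2 (Rural): n = 4985; a·d/n = 2891·675/4985 = 391.4594; b·c/n = 717·702/4985 = 100.9697
OR_MH = (155.2250 + 391.4594) / (38.9393 + 100.9697) = 546.6844 / 139.9090 = 3.90743

3.907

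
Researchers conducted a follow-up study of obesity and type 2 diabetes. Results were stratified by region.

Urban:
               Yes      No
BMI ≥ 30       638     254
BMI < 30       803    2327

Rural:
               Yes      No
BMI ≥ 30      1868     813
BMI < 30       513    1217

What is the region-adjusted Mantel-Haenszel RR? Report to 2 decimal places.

2.51

RR_MH = Σ(aᵢ·n₀ᵢ/nᵢ) / Σ(cᵢ·n₁ᵢ/nᵢ), with n₁ᵢ = aᵢ+bᵢ (exposed), n₀ᵢ = cᵢ+dᵢ (unexposed), nᵢ = n₁ᵢ+n₀ᵢ.
Stratum 1 (Urban): n₁ = 892, n₀ = 3130, n = 4022; a·n₀/n = 638·3130/4022 = 496.5042; c·n₁/n = 803·892/4022 = 178.0895
Stratum 2 (Rural): n₁ = 2681, n₀ = 1730, n = 4411; a·n₀/n = 1868·1730/4411 = 732.6321; c·n₁/n = 513·2681/4411 = 311.8007
RR_MH = (496.5042 + 732.6321) / (178.0895 + 311.8007) = 1229.1363 / 489.8902 = 2.50900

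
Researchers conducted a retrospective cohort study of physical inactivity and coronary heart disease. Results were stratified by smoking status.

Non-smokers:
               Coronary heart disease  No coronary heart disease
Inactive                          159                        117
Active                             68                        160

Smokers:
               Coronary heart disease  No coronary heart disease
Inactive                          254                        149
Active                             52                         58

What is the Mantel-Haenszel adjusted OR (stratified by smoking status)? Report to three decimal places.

OR_MH = Σ(aᵢdᵢ/nᵢ) / Σ(bᵢcᵢ/nᵢ), where nᵢ is the stratum total.
Stratum 1 (Non-smokers): n = 504; a·d/n = 159·160/504 = 50.4762; b·c/n = 117·68/504 = 15.7857
Stratum 2 (Smokers): n = 513; a·d/n = 254·58/513 = 28.7173; b·c/n = 149·52/513 = 15.1033
OR_MH = (50.4762 + 28.7173) / (15.7857 + 15.1033) = 79.1935 / 30.8890 = 2.56381

2.564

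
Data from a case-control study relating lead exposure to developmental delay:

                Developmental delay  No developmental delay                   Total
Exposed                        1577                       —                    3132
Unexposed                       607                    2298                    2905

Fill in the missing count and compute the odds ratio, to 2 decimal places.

3.84

The missing cell is in the exposed row: 3132 − 1577 = 1555.
So a = 1577, b = 1555, c = 607, d = 2298.
OR = (a·d)/(b·c) = (1577 × 2298) / (1555 × 607) = 3623946 / 943885 = 3.83939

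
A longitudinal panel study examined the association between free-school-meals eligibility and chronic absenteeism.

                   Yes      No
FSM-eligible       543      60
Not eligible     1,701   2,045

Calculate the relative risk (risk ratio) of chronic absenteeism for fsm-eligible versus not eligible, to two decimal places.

Cells: a = 543, b = 60, c = 1701, d = 2045.
Risk in exposed = 543/603 = 0.90050; risk in unexposed = 1701/3746 = 0.45408.
RR = 0.90050 / 0.45408 = 1.98311
The risk among the exposed is 1.98 times that among the unexposed.

1.98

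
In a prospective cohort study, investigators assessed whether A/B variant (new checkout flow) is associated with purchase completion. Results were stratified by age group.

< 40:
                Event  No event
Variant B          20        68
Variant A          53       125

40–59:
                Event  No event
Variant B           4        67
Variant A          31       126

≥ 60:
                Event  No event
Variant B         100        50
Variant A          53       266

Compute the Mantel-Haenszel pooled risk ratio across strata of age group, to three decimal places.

RR_MH = Σ(aᵢ·n₀ᵢ/nᵢ) / Σ(cᵢ·n₁ᵢ/nᵢ), with n₁ᵢ = aᵢ+bᵢ (exposed), n₀ᵢ = cᵢ+dᵢ (unexposed), nᵢ = n₁ᵢ+n₀ᵢ.
Stratum 1 (< 40): n₁ = 88, n₀ = 178, n = 266; a·n₀/n = 20·178/266 = 13.3835; c·n₁/n = 53·88/266 = 17.5338
Stratum 2 (40–59): n₁ = 71, n₀ = 157, n = 228; a·n₀/n = 4·157/228 = 2.7544; c·n₁/n = 31·71/228 = 9.6535
Stratum 3 (≥ 60): n₁ = 150, n₀ = 319, n = 469; a·n₀/n = 100·319/469 = 68.0171; c·n₁/n = 53·150/469 = 16.9510
RR_MH = (13.3835 + 2.7544 + 68.0171) / (17.5338 + 9.6535 + 16.9510) = 84.1549 / 44.1383 = 1.90662

1.907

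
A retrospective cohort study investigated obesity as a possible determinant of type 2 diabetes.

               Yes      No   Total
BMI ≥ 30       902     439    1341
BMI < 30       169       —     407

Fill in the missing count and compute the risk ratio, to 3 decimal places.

The missing cell is in the unexposed row: 407 − 169 = 238.
So a = 902, b = 439, c = 169, d = 238.
RR = [a/(a+b)] / [c/(c+d)] = (902/1341) / (169/407) = 0.67263/0.41523 = 1.61989

1.620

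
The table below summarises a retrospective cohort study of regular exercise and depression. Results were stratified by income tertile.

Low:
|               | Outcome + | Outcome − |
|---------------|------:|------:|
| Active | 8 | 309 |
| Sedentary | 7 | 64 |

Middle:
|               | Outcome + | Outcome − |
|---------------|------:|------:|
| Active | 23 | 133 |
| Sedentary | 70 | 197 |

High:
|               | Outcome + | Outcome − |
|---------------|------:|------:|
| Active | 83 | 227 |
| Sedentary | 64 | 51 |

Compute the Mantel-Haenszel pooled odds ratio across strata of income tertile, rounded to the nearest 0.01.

0.36

OR_MH = Σ(aᵢdᵢ/nᵢ) / Σ(bᵢcᵢ/nᵢ), where nᵢ is the stratum total.
Stratum 1 (Low): n = 388; a·d/n = 8·64/388 = 1.3196; b·c/n = 309·7/388 = 5.5747
Stratum 2 (Middle): n = 423; a·d/n = 23·197/423 = 10.7116; b·c/n = 133·70/423 = 22.0095
Stratum 3 (High): n = 425; a·d/n = 83·51/425 = 9.9600; b·c/n = 227·64/425 = 34.1835
OR_MH = (1.3196 + 10.7116 + 9.9600) / (5.5747 + 22.0095 + 34.1835) = 21.9912 / 61.7677 = 0.35603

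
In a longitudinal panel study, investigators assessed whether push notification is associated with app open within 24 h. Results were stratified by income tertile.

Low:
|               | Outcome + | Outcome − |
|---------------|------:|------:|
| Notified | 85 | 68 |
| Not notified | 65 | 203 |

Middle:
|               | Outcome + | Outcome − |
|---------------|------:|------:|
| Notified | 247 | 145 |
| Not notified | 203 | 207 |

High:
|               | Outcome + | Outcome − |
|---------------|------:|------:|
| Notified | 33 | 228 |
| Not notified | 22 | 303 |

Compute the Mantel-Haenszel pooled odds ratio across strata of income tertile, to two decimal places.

OR_MH = Σ(aᵢdᵢ/nᵢ) / Σ(bᵢcᵢ/nᵢ), where nᵢ is the stratum total.
Stratum 1 (Low): n = 421; a·d/n = 85·203/421 = 40.9857; b·c/n = 68·65/421 = 10.4988
Stratum 2 (Middle): n = 802; a·d/n = 247·207/802 = 63.7519; b·c/n = 145·203/802 = 36.7020
Stratum 3 (High): n = 586; a·d/n = 33·303/586 = 17.0631; b·c/n = 228·22/586 = 8.5597
OR_MH = (40.9857 + 63.7519 + 17.0631) / (10.4988 + 36.7020 + 8.5597) = 121.8008 / 55.7605 = 2.18435

2.18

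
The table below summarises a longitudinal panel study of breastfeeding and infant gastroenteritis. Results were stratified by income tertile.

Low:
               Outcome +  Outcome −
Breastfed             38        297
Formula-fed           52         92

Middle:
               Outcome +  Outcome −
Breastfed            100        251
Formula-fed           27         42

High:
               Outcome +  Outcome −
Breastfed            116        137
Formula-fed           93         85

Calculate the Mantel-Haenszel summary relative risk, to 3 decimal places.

RR_MH = Σ(aᵢ·n₀ᵢ/nᵢ) / Σ(cᵢ·n₁ᵢ/nᵢ), with n₁ᵢ = aᵢ+bᵢ (exposed), n₀ᵢ = cᵢ+dᵢ (unexposed), nᵢ = n₁ᵢ+n₀ᵢ.
Stratum 1 (Low): n₁ = 335, n₀ = 144, n = 479; a·n₀/n = 38·144/479 = 11.4238; c·n₁/n = 52·335/479 = 36.3674
Stratum 2 (Middle): n₁ = 351, n₀ = 69, n = 420; a·n₀/n = 100·69/420 = 16.4286; c·n₁/n = 27·351/420 = 22.5643
Stratum 3 (High): n₁ = 253, n₀ = 178, n = 431; a·n₀/n = 116·178/431 = 47.9072; c·n₁/n = 93·253/431 = 54.5916
RR_MH = (11.4238 + 16.4286 + 47.9072) / (36.3674 + 22.5643 + 54.5916) = 75.7596 / 113.5234 = 0.66735

0.667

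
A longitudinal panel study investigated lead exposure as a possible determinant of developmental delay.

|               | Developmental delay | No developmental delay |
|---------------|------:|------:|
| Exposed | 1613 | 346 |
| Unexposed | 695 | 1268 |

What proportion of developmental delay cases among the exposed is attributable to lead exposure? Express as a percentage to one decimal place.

57.0

Cells: a = 1613, b = 346, c = 695, d = 1268.
Risk in exposed = 1613/1959 = 0.82338; risk in unexposed = 695/1963 = 0.35405.
RR = 0.82338/0.35405 = 2.32560
AR% = (RR − 1)/RR × 100 = (2.32560 − 1)/2.32560 × 100 = 57.0004%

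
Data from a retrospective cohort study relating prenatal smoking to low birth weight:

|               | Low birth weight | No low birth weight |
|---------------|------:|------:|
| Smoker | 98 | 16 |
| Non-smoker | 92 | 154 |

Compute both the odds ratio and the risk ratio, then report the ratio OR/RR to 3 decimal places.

4.460

Cells: a = 98, b = 16, c = 92, d = 154.
OR = (98·154)/(16·92) = 15092/1472 = 10.25272
Risk in exposed = 98/114 = 0.85965; risk in unexposed = 92/246 = 0.37398; RR = 2.29863
OR/RR = 10.25272 / 2.29863 = 4.46037
The outcome is not rare, so the OR lies further from 1 than the RR.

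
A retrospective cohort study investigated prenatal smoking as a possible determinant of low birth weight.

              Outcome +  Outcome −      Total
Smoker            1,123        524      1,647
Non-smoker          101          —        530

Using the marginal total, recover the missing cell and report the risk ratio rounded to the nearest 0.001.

3.578

The missing cell is in the unexposed row: 530 − 101 = 429.
So a = 1123, b = 524, c = 101, d = 429.
RR = [a/(a+b)] / [c/(c+d)] = (1123/1647) / (101/530) = 0.68185/0.19057 = 3.57800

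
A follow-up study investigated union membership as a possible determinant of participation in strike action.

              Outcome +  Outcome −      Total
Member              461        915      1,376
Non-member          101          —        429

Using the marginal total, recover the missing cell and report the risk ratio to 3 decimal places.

1.423

The missing cell is in the unexposed row: 429 − 101 = 328.
So a = 461, b = 915, c = 101, d = 328.
RR = [a/(a+b)] / [c/(c+d)] = (461/1376) / (101/429) = 0.33503/0.23543 = 1.42304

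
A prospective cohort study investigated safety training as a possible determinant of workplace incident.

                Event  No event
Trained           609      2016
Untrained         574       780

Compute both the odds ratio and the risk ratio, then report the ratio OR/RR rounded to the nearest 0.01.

Cells: a = 609, b = 2016, c = 574, d = 780.
OR = (609·780)/(2016·574) = 475020/1157184 = 0.41050
Risk in exposed = 609/2625 = 0.23200; risk in unexposed = 574/1354 = 0.42393; RR = 0.54726
OR/RR = 0.41050 / 0.54726 = 0.75009
The outcome is not rare, so the OR lies further from 1 than the RR.

0.75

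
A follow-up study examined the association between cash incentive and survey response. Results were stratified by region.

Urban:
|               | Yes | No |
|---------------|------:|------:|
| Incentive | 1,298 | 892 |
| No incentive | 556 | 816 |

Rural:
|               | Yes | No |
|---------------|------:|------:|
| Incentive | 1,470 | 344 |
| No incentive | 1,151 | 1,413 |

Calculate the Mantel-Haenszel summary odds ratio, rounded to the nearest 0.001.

OR_MH = Σ(aᵢdᵢ/nᵢ) / Σ(bᵢcᵢ/nᵢ), where nᵢ is the stratum total.
Stratum 1 (Urban): n = 3562; a·d/n = 1298·816/3562 = 297.3520; b·c/n = 892·556/3562 = 139.2341
Stratum 2 (Rural): n = 4378; a·d/n = 1470·1413/4378 = 474.4427; b·c/n = 344·1151/4378 = 90.4395
OR_MH = (297.3520 + 474.4427) / (139.2341 + 90.4395) = 771.7947 / 229.6736 = 3.36040

3.360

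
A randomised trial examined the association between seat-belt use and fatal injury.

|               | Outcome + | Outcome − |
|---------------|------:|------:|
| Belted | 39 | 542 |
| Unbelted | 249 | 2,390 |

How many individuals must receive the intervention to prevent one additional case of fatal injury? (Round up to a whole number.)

37

Risk in treated group = 39/581 = 0.06713; risk in control = 249/2639 = 0.09435.
Absolute risk reduction = 0.09435 − 0.06713 = 0.02723
NNT = 1 / ARR = 1 / 0.02723 = 36.727 → round up → 37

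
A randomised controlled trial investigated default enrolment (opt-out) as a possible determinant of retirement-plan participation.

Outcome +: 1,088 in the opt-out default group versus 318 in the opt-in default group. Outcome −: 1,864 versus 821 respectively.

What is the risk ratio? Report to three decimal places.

1.320

From the description: a = 1088, b = 1864, c = 318, d = 821.
Risk in exposed = 1088/2952 = 0.36856; risk in unexposed = 318/1139 = 0.27919.
RR = 0.36856 / 0.27919 = 1.32011
The risk among the exposed is 1.32 times that among the unexposed.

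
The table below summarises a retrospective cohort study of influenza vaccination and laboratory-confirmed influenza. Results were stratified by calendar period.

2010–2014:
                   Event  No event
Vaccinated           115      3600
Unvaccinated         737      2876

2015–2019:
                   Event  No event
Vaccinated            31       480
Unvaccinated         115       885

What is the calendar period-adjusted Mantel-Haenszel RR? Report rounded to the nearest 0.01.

0.19

RR_MH = Σ(aᵢ·n₀ᵢ/nᵢ) / Σ(cᵢ·n₁ᵢ/nᵢ), with n₁ᵢ = aᵢ+bᵢ (exposed), n₀ᵢ = cᵢ+dᵢ (unexposed), nᵢ = n₁ᵢ+n₀ᵢ.
Stratum 1 (2010–2014): n₁ = 3715, n₀ = 3613, n = 7328; a·n₀/n = 115·3613/7328 = 56.6996; c·n₁/n = 737·3715/7328 = 373.6292
Stratum 2 (2015–2019): n₁ = 511, n₀ = 1000, n = 1511; a·n₀/n = 31·1000/1511 = 20.5162; c·n₁/n = 115·511/1511 = 38.8915
RR_MH = (56.6996 + 20.5162) / (373.6292 + 38.8915) = 77.2159 / 412.5207 = 0.18718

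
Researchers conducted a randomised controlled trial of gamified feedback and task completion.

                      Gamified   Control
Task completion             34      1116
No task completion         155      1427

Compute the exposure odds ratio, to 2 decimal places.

Reading the table with exposure as columns: a = 34 (Gamified, case), b = 155 (Gamified, non-case), c = 1116 (Control, case), d = 1427.
OR = (a·d)/(b·c) = (34 × 1427) / (155 × 1116) = 48518 / 172980 = 0.28048
Exposure is associated with lower odds of task completion (OR = 0.28 < 1).

0.28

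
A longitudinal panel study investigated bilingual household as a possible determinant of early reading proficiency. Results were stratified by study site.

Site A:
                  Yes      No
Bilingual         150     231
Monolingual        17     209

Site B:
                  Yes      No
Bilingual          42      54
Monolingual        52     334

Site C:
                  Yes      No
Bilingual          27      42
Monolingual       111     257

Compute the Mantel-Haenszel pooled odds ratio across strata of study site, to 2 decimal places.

4.21

OR_MH = Σ(aᵢdᵢ/nᵢ) / Σ(bᵢcᵢ/nᵢ), where nᵢ is the stratum total.
Stratum 1 (Site A): n = 607; a·d/n = 150·209/607 = 51.6474; b·c/n = 231·17/607 = 6.4695
Stratum 2 (Site B): n = 482; a·d/n = 42·334/482 = 29.1037; b·c/n = 54·52/482 = 5.8257
Stratum 3 (Site C): n = 437; a·d/n = 27·257/437 = 15.8787; b·c/n = 42·111/437 = 10.6682
OR_MH = (51.6474 + 29.1037 + 15.8787) / (6.4695 + 5.8257 + 10.6682) = 96.6299 / 22.9634 = 4.20799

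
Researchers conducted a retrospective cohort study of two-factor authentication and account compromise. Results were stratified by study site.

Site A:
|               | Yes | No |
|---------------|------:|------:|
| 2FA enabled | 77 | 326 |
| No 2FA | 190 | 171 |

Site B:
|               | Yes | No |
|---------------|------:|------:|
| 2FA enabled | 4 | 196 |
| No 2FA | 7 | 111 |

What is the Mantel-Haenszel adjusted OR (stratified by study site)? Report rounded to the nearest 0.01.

0.22

OR_MH = Σ(aᵢdᵢ/nᵢ) / Σ(bᵢcᵢ/nᵢ), where nᵢ is the stratum total.
Stratum 1 (Site A): n = 764; a·d/n = 77·171/764 = 17.2343; b·c/n = 326·190/764 = 81.0733
Stratum 2 (Site B): n = 318; a·d/n = 4·111/318 = 1.3962; b·c/n = 196·7/318 = 4.3145
OR_MH = (17.2343 + 1.3962) / (81.0733 + 4.3145) = 18.6305 / 85.3878 = 0.21819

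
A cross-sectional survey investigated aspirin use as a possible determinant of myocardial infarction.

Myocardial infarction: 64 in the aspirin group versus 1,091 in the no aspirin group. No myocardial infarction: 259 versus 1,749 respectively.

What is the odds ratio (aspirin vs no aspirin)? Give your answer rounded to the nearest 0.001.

0.396

From the description: a = 64, b = 259, c = 1091, d = 1749.
OR = (a·d)/(b·c) = (64 × 1749) / (259 × 1091) = 111936 / 282569 = 0.39614
Exposure is associated with lower odds of myocardial infarction (OR = 0.40 < 1).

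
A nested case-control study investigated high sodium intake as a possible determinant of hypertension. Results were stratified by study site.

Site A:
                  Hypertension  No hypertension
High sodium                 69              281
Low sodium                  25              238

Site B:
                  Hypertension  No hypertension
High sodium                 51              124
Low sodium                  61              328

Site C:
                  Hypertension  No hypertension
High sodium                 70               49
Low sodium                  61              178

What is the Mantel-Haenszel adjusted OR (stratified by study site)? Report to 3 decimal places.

2.747

OR_MH = Σ(aᵢdᵢ/nᵢ) / Σ(bᵢcᵢ/nᵢ), where nᵢ is the stratum total.
Stratum 1 (Site A): n = 613; a·d/n = 69·238/613 = 26.7896; b·c/n = 281·25/613 = 11.4600
Stratum 2 (Site B): n = 564; a·d/n = 51·328/564 = 29.6596; b·c/n = 124·61/564 = 13.4113
Stratum 3 (Site C): n = 358; a·d/n = 70·178/358 = 34.8045; b·c/n = 49·61/358 = 8.3492
OR_MH = (26.7896 + 29.6596 + 34.8045) / (11.4600 + 13.4113 + 8.3492) = 91.2536 / 33.2205 = 2.74690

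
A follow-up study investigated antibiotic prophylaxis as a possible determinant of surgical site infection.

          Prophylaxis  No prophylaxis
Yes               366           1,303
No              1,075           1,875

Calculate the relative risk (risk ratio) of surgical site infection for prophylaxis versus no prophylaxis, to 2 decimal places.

Reading the table with exposure as columns: a = 366 (Prophylaxis, case), b = 1075 (Prophylaxis, non-case), c = 1303 (No prophylaxis, case), d = 1875.
Risk in exposed = 366/1441 = 0.25399; risk in unexposed = 1303/3178 = 0.41001.
RR = 0.25399 / 0.41001 = 0.61948
The risk is 38% lower among the exposed than among the unexposed.

0.62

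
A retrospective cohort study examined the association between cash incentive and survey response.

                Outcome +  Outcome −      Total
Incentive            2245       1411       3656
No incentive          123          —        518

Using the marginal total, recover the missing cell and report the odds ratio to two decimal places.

The missing cell is in the unexposed row: 518 − 123 = 395.
So a = 2245, b = 1411, c = 123, d = 395.
OR = (a·d)/(b·c) = (2245 × 395) / (1411 × 123) = 886775 / 173553 = 5.10953

5.11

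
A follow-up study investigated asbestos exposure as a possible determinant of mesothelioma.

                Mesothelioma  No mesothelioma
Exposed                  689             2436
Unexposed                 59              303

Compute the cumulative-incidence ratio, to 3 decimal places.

1.353

Cells: a = 689, b = 2436, c = 59, d = 303.
Risk in exposed = 689/3125 = 0.22048; risk in unexposed = 59/362 = 0.16298.
RR = 0.22048 / 0.16298 = 1.35278
The risk among the exposed is 1.35 times that among the unexposed.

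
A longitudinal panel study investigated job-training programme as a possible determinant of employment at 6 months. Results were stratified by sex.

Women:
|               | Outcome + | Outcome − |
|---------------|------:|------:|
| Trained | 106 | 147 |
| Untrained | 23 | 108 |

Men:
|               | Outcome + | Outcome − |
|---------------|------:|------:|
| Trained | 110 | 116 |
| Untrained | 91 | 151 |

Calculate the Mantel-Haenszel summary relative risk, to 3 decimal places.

RR_MH = Σ(aᵢ·n₀ᵢ/nᵢ) / Σ(cᵢ·n₁ᵢ/nᵢ), with n₁ᵢ = aᵢ+bᵢ (exposed), n₀ᵢ = cᵢ+dᵢ (unexposed), nᵢ = n₁ᵢ+n₀ᵢ.
Stratum 1 (Women): n₁ = 253, n₀ = 131, n = 384; a·n₀/n = 106·131/384 = 36.1615; c·n₁/n = 23·253/384 = 15.1536
Stratum 2 (Men): n₁ = 226, n₀ = 242, n = 468; a·n₀/n = 110·242/468 = 56.8803; c·n₁/n = 91·226/468 = 43.9444
RR_MH = (36.1615 + 56.8803) / (15.1536 + 43.9444) = 93.0418 / 59.0981 = 1.57436

1.574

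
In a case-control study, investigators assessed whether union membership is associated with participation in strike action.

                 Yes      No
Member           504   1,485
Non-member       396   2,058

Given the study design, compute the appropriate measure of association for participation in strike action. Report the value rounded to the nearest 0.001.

Cells: a = 504, b = 1485, c = 396, d = 2058.
This is a case-control study: participants were sampled on outcome status, so risks in the source population cannot be estimated directly — relative risk is not valid here. The odds ratio is the appropriate measure.
OR = (a·d)/(b·c) = (504 × 2058) / (1485 × 396) = 1037232 / 588060 = 1.76382

1.764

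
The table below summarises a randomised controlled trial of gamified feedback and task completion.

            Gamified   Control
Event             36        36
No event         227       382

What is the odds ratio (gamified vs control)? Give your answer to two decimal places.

Reading the table with exposure as columns: a = 36 (Gamified, case), b = 227 (Gamified, non-case), c = 36 (Control, case), d = 382.
OR = (a·d)/(b·c) = (36 × 382) / (227 × 36) = 13752 / 8172 = 1.68282
The odds of task completion are about 1.68 times as high in the gamified group.

1.68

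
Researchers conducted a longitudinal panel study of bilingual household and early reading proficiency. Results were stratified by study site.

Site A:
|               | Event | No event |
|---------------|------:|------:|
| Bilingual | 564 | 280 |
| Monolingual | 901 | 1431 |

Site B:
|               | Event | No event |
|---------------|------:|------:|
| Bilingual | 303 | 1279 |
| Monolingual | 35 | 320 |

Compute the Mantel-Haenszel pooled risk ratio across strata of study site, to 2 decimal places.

1.75

RR_MH = Σ(aᵢ·n₀ᵢ/nᵢ) / Σ(cᵢ·n₁ᵢ/nᵢ), with n₁ᵢ = aᵢ+bᵢ (exposed), n₀ᵢ = cᵢ+dᵢ (unexposed), nᵢ = n₁ᵢ+n₀ᵢ.
Stratum 1 (Site A): n₁ = 844, n₀ = 2332, n = 3176; a·n₀/n = 564·2332/3176 = 414.1209; c·n₁/n = 901·844/3176 = 239.4345
Stratum 2 (Site B): n₁ = 1582, n₀ = 355, n = 1937; a·n₀/n = 303·355/1937 = 55.5318; c·n₁/n = 35·1582/1937 = 28.5854
RR_MH = (414.1209 + 55.5318) / (239.4345 + 28.5854) = 469.6527 / 268.0200 = 1.75230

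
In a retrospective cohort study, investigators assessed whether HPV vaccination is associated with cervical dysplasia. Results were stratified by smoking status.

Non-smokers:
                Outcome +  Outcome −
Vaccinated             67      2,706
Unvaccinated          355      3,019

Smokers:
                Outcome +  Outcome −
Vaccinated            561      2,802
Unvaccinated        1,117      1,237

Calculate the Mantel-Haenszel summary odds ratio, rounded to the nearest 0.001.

0.219

OR_MH = Σ(aᵢdᵢ/nᵢ) / Σ(bᵢcᵢ/nᵢ), where nᵢ is the stratum total.
Stratum 1 (Non-smokers): n = 6147; a·d/n = 67·3019/6147 = 32.9060; b·c/n = 2706·355/6147 = 156.2762
Stratum 2 (Smokers): n = 5717; a·d/n = 561·1237/5717 = 121.3848; b·c/n = 2802·1117/5717 = 547.4609
OR_MH = (32.9060 + 121.3848) / (156.2762 + 547.4609) = 154.2908 / 703.7371 = 0.21924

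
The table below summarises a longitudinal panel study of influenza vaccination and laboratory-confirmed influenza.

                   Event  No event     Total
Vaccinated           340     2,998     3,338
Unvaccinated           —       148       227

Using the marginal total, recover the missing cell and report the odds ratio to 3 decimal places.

The missing cell is in the unexposed row: 227 − 148 = 79.
So a = 340, b = 2998, c = 79, d = 148.
OR = (a·d)/(b·c) = (340 × 148) / (2998 × 79) = 50320 / 236842 = 0.21246

0.212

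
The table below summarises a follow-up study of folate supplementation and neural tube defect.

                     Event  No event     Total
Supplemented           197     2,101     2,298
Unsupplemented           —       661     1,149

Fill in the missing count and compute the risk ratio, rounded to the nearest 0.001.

0.202

The missing cell is in the unexposed row: 1149 − 661 = 488.
So a = 197, b = 2101, c = 488, d = 661.
RR = [a/(a+b)] / [c/(c+d)] = (197/2298) / (488/1149) = 0.08573/0.42472 = 0.20184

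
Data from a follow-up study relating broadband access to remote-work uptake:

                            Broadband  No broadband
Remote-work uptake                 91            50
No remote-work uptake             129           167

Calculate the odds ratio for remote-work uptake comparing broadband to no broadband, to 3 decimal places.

2.356

Reading the table with exposure as columns: a = 91 (Broadband, case), b = 129 (Broadband, non-case), c = 50 (No broadband, case), d = 167.
OR = (a·d)/(b·c) = (91 × 167) / (129 × 50) = 15197 / 6450 = 2.35612
The odds of remote-work uptake are about 2.36 times as high in the broadband group.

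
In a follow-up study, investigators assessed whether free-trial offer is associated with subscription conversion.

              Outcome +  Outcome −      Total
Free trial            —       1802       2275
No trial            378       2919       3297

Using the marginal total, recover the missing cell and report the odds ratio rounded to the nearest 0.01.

2.03

The missing cell is in the exposed row: 2275 − 1802 = 473.
So a = 473, b = 1802, c = 378, d = 2919.
OR = (a·d)/(b·c) = (473 × 2919) / (1802 × 378) = 1380687 / 681156 = 2.02698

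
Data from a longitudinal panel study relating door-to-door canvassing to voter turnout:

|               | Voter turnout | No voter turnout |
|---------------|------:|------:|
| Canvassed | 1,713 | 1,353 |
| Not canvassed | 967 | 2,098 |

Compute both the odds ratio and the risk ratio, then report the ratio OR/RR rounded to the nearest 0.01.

1.55

Cells: a = 1713, b = 1353, c = 967, d = 2098.
OR = (1713·2098)/(1353·967) = 3593874/1308351 = 2.74687
Risk in exposed = 1713/3066 = 0.55871; risk in unexposed = 967/3065 = 0.31550; RR = 1.77088
OR/RR = 2.74687 / 1.77088 = 1.55113
The outcome is not rare, so the OR lies further from 1 than the RR.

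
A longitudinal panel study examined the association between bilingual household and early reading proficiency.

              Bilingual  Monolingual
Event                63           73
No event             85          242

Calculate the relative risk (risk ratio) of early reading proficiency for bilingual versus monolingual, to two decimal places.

Reading the table with exposure as columns: a = 63 (Bilingual, case), b = 85 (Bilingual, non-case), c = 73 (Monolingual, case), d = 242.
Risk in exposed = 63/148 = 0.42568; risk in unexposed = 73/315 = 0.23175.
RR = 0.42568 / 0.23175 = 1.83682
The risk among the exposed is 1.84 times that among the unexposed.

1.84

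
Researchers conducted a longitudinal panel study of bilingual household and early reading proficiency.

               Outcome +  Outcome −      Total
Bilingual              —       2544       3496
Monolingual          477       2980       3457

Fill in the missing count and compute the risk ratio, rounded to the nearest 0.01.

1.97

The missing cell is in the exposed row: 3496 − 2544 = 952.
So a = 952, b = 2544, c = 477, d = 2980.
RR = [a/(a+b)] / [c/(c+d)] = (952/3496) / (477/3457) = 0.27231/0.13798 = 1.97354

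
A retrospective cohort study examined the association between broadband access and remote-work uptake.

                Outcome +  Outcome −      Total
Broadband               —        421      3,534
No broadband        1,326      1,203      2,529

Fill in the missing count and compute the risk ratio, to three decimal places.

The missing cell is in the exposed row: 3534 − 421 = 3113.
So a = 3113, b = 421, c = 1326, d = 1203.
RR = [a/(a+b)] / [c/(c+d)] = (3113/3534) / (1326/2529) = 0.88087/0.52432 = 1.68003

1.680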